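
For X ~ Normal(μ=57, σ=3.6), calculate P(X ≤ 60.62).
0.842685

We have X ~ Normal(μ=57, σ=3.6).

The CDF gives us P(X ≤ k).

Using the CDF:
P(X ≤ 60.62) = 0.842685

This means there's approximately a 84.3% chance that X is at most 60.62.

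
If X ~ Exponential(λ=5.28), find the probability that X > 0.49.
0.075230

We have X ~ Exponential(λ=5.28).

P(X > 0.49) = 1 - P(X ≤ 0.49)
                = 1 - F(0.49)
                = 1 - 0.924770
                = 0.075230

So there's approximately a 7.5% chance that X exceeds 0.49.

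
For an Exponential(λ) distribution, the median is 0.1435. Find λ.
λ = 4.8303

For X ~ Exponential(λ), the CDF is F(x) = 1 - e^(-λx).
The median m satisfies F(m) = 0.5:
1 - e^(-λm) = 0.5
e^(-λm) = 0.5
λm = ln(2)
m = ln(2) / λ

Given m = 0.1435:
λ = ln(2) / 0.1435 = 0.693147 / 0.1435 = 4.8303

Verification: ln(2) / 4.8303 = 0.1435 ✓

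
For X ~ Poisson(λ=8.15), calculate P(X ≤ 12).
0.928711

We have X ~ Poisson(λ=8.15).

The CDF gives us P(X ≤ k).

Using the CDF:
P(X ≤ 12) = 0.928711

This means there's approximately a 92.9% chance that X is at most 12.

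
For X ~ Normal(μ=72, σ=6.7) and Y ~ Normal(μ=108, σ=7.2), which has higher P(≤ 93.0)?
X has higher probability (P(X ≤ 93.0) = 0.9991 > P(Y ≤ 93.0) = 0.0186)

Compute P(≤ 93.0) for each distribution:

X ~ Normal(μ=72, σ=6.7):
P(X ≤ 93.0) = 0.9991

Y ~ Normal(μ=108, σ=7.2):
P(Y ≤ 93.0) = 0.0186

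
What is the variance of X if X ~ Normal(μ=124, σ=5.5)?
30.2500

We have X ~ Normal(μ=124, σ=5.5).

For a Normal distribution with μ=124, σ=5.5:
Var(X) = 30.2500

The variance measures the spread of the distribution around the mean.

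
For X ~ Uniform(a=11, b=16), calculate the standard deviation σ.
1.4434

We have X ~ Uniform(a=11, b=16).

For a Uniform distribution with a=11, b=16:
σ = √Var(X) = 1.4434

The standard deviation is the square root of the variance.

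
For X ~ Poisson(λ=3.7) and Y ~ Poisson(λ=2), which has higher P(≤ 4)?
Y has higher probability (P(Y ≤ 4) = 0.9473 > P(X ≤ 4) = 0.6872)

Compute P(≤ 4) for each distribution:

X ~ Poisson(λ=3.7):
P(X ≤ 4) = 0.6872

Y ~ Poisson(λ=2):
P(Y ≤ 4) = 0.9473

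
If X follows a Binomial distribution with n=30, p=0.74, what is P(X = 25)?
0.091095

We have X ~ Binomial(n=30, p=0.74).

For a Binomial distribution, the PMF gives us the probability of each outcome.

Using the PMF formula:
P(X = 25) = 0.091095

Rounded to 4 decimal places: 0.0911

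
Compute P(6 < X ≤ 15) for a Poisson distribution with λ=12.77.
0.753989

We have X ~ Poisson(λ=12.77).

To find P(6 < X ≤ 15), we use:
P(6 < X ≤ 15) = P(X ≤ 15) - P(X ≤ 6)
                 = F(15) - F(6)
                 = 0.783585 - 0.029596
                 = 0.753989

So there's approximately a 75.4% chance that X falls in this range.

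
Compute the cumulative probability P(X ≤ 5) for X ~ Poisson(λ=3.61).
0.842739

We have X ~ Poisson(λ=3.61).

The CDF gives us P(X ≤ k).

Using the CDF:
P(X ≤ 5) = 0.842739

This means there's approximately a 84.3% chance that X is at most 5.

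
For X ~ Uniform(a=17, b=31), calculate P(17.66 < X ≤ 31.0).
0.952857

We have X ~ Uniform(a=17, b=31).

To find P(17.66 < X ≤ 31.0), we use:
P(17.66 < X ≤ 31.0) = P(X ≤ 31.0) - P(X ≤ 17.66)
                 = F(31.0) - F(17.66)
                 = 1.000000 - 0.047143
                 = 0.952857

So there's approximately a 95.3% chance that X falls in this range.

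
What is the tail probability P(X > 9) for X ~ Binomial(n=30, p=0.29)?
0.364450

We have X ~ Binomial(n=30, p=0.29).

P(X > 9) = 1 - P(X ≤ 9)
                = 1 - F(9)
                = 1 - 0.635550
                = 0.364450

So there's approximately a 36.4% chance that X exceeds 9.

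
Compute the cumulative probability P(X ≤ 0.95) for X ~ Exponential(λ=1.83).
0.824216

We have X ~ Exponential(λ=1.83).

The CDF gives us P(X ≤ k).

Using the CDF:
P(X ≤ 0.95) = 0.824216

This means there's approximately a 82.4% chance that X is at most 0.95.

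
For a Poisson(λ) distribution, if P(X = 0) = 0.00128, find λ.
λ = 6.6609

For a Poisson(λ) distribution, the PMF at 0 is:
P(X = 0) = λ^0 e^(-λ) / 0! = e^(-λ)

Given P(X = 0) = 0.00128:
e^(-λ) = 0.00128
-λ = ln(0.00128)
λ = -ln(0.00128) = 6.6609

Verification: e^(-6.6609) = 0.00128 ✓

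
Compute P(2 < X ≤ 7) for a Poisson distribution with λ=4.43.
0.737461

We have X ~ Poisson(λ=4.43).

To find P(2 < X ≤ 7), we use:
P(2 < X ≤ 7) = P(X ≤ 7) - P(X ≤ 2)
                 = F(7) - F(2)
                 = 0.919067 - 0.181606
                 = 0.737461

So there's approximately a 73.7% chance that X falls in this range.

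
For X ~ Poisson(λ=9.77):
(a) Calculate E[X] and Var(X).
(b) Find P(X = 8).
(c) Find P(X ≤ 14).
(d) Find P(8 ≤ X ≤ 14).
(a) E[X] = 9.7700, Var(X) = 9.7700
(b) P(X = 8) = 0.117646
(c) P(X ≤ 14) = 0.927971
(d) P(8 ≤ X ≤ 14) = 0.686314

We have X ~ Poisson(λ=9.77).

(a) Moments:
E[X] = 9.7700
Var(X) = 9.7700
σ = √Var(X) = 3.1257

(b) Point probability using PMF:
P(X = 8) = 0.117646

(c) Cumulative probability using CDF:
P(X ≤ 14) = F(14) = 0.927971

(d) Range probability:
P(8 ≤ X ≤ 14) = P(X ≤ 14) - P(X ≤ 7)
                   = F(14) - F(7)
                   = 0.927971 - 0.241657
                   = 0.686314

This means approximately 68.6% of outcomes fall in the interval [8, 14].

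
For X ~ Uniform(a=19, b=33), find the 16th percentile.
21.2400

We have X ~ Uniform(a=19, b=33).

We want to find x such that P(X ≤ x) = 0.16.

This is the 16th percentile, which means 16% of values fall below this point.

Using the inverse CDF (quantile function):
x = F⁻¹(0.16) = 21.2400

Verification: P(X ≤ 21.2400) = 0.16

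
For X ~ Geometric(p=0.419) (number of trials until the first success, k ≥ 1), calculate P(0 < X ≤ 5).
0.933797

We have X ~ Geometric(p=0.419) (number of trials until the first success, k ≥ 1).

To find P(0 < X ≤ 5), we use:
P(0 < X ≤ 5) = P(X ≤ 5) - P(X ≤ 0)
                 = F(5) - F(0)
                 = 0.933797 - 0.000000
                 = 0.933797

So there's approximately a 93.4% chance that X falls in this range.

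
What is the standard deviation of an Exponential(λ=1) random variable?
1.0000

We have X ~ Exponential(λ=1).

For an Exponential distribution with λ=1:
σ = √Var(X) = 1.0000

The standard deviation is the square root of the variance.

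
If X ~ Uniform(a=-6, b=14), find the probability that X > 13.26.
0.037000

We have X ~ Uniform(a=-6, b=14).

P(X > 13.26) = 1 - P(X ≤ 13.26)
                = 1 - F(13.26)
                = 1 - 0.963000
                = 0.037000

So there's approximately a 3.7% chance that X exceeds 13.26.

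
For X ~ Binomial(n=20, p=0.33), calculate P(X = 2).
0.015315

We have X ~ Binomial(n=20, p=0.33).

For a Binomial distribution, the PMF gives us the probability of each outcome.

Using the PMF formula:
P(X = 2) = 0.015315

Rounded to 4 decimal places: 0.0153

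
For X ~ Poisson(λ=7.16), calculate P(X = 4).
0.085093

We have X ~ Poisson(λ=7.16).

For a Poisson distribution, the PMF gives us the probability of each outcome.

Using the PMF formula:
P(X = 4) = 0.085093

Rounded to 4 decimal places: 0.0851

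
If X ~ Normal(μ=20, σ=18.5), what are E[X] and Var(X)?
E[X] = 20.0000, Var(X) = 342.2500

We have X ~ Normal(μ=20, σ=18.5).

For a Normal distribution with μ=20, σ=18.5:

Expected value:
E[X] = 20.0000

Variance:
Var(X) = 342.2500

Standard deviation:
σ = √Var(X) = 18.5000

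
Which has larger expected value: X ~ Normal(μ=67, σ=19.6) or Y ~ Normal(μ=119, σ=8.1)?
Y has larger mean (119.0000 > 67.0000)

Compute the expected value for each distribution:

X ~ Normal(μ=67, σ=19.6):
E[X] = 67.0000

Y ~ Normal(μ=119, σ=8.1):
E[Y] = 119.0000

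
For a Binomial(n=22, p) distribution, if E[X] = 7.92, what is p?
p = 0.36

For a Binomial(n, p) distribution:
E[X] = n × p

Given n = 22 and E[X] = 7.92:
7.92 = 22 × p
p = 7.92 / 22 = 0.36

Verification: Binomial(22, 0.36) has E[X] = 7.92 ✓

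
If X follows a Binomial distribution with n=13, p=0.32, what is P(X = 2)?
0.114813

We have X ~ Binomial(n=13, p=0.32).

For a Binomial distribution, the PMF gives us the probability of each outcome.

Using the PMF formula:
P(X = 2) = 0.114813

Rounded to 4 decimal places: 0.1148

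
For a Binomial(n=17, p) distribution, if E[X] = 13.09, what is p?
p = 0.77

For a Binomial(n, p) distribution:
E[X] = n × p

Given n = 17 and E[X] = 13.09:
13.09 = 17 × p
p = 13.09 / 17 = 0.77

Verification: Binomial(17, 0.77) has E[X] = 13.09 ✓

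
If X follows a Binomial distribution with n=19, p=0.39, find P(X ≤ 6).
0.340279

We have X ~ Binomial(n=19, p=0.39).

The CDF gives us P(X ≤ k).

Using the CDF:
P(X ≤ 6) = 0.340279

This means there's approximately a 34.0% chance that X is at most 6.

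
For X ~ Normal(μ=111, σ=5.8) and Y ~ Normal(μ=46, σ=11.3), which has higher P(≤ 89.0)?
Y has higher probability (P(Y ≤ 89.0) = 0.9999 > P(X ≤ 89.0) = 0.0001)

Compute P(≤ 89.0) for each distribution:

X ~ Normal(μ=111, σ=5.8):
P(X ≤ 89.0) = 0.0001

Y ~ Normal(μ=46, σ=11.3):
P(Y ≤ 89.0) = 0.9999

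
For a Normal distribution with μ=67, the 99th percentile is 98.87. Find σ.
σ = 13.6996

For X ~ Normal(μ, σ), the p-th percentile satisfies x = μ + z_p × σ,
where z_p = Φ⁻¹(p) is the standard normal quantile.

Step 1: z_{0.99} = Φ⁻¹(0.99) = 2.3263

Step 2: Solve for σ:
98.87 = 67 + 2.3263 × σ
σ = (98.87 - 67) / 2.3263
σ = 31.87 / 2.3263
σ = 13.6996

Verification: μ + z × σ = 67 + 2.3263 × 13.6996 = 98.87 ✓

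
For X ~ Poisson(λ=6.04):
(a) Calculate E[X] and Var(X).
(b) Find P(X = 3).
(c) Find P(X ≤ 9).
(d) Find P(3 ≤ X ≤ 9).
(a) E[X] = 6.0400, Var(X) = 6.0400
(b) P(X = 3) = 0.087462
(c) P(X ≤ 9) = 0.913295
(d) P(3 ≤ X ≤ 9) = 0.853087

We have X ~ Poisson(λ=6.04).

(a) Moments:
E[X] = 6.0400
Var(X) = 6.0400
σ = √Var(X) = 2.4576

(b) Point probability using PMF:
P(X = 3) = 0.087462

(c) Cumulative probability using CDF:
P(X ≤ 9) = F(9) = 0.913295

(d) Range probability:
P(3 ≤ X ≤ 9) = P(X ≤ 9) - P(X ≤ 2)
                   = F(9) - F(2)
                   = 0.913295 - 0.060208
                   = 0.853087

This means approximately 85.3% of outcomes fall in the interval [3, 9].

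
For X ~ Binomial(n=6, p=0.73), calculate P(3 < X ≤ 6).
0.797707

We have X ~ Binomial(n=6, p=0.73).

To find P(3 < X ≤ 6), we use:
P(3 < X ≤ 6) = P(X ≤ 6) - P(X ≤ 3)
                 = F(6) - F(3)
                 = 1.000000 - 0.202293
                 = 0.797707

So there's approximately a 79.8% chance that X falls in this range.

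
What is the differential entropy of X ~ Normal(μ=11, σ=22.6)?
4.5369 nats

We have X ~ Normal(μ=11, σ=22.6).

The differential entropy measures the uncertainty or information content of the distribution.

For a Normal distribution with μ=11, σ=22.6:
h(X) = 4.5369 nats

(In bits, this would be 6.5453 bits.)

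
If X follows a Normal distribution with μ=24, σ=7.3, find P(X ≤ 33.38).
0.900592

We have X ~ Normal(μ=24, σ=7.3).

The CDF gives us P(X ≤ k).

Using the CDF:
P(X ≤ 33.38) = 0.900592

This means there's approximately a 90.1% chance that X is at most 33.38.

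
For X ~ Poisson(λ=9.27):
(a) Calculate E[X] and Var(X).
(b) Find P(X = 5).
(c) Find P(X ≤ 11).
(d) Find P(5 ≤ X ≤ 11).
(a) E[X] = 9.2700, Var(X) = 9.2700
(b) P(X = 5) = 0.053741
(c) P(X ≤ 11) = 0.776056
(d) P(5 ≤ X ≤ 11) = 0.729546

We have X ~ Poisson(λ=9.27).

(a) Moments:
E[X] = 9.2700
Var(X) = 9.2700
σ = √Var(X) = 3.0447

(b) Point probability using PMF:
P(X = 5) = 0.053741

(c) Cumulative probability using CDF:
P(X ≤ 11) = F(11) = 0.776056

(d) Range probability:
P(5 ≤ X ≤ 11) = P(X ≤ 11) - P(X ≤ 4)
                   = F(11) - F(4)
                   = 0.776056 - 0.046510
                   = 0.729546

This means approximately 73.0% of outcomes fall in the interval [5, 11].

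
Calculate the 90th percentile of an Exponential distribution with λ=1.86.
1.2379

We have X ~ Exponential(λ=1.86).

We want to find x such that P(X ≤ x) = 0.9.

This is the 90th percentile, which means 90% of values fall below this point.

Using the inverse CDF (quantile function):
x = F⁻¹(0.9) = 1.2379

Verification: P(X ≤ 1.2379) = 0.9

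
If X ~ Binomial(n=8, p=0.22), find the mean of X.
1.7600

We have X ~ Binomial(n=8, p=0.22).

For a Binomial distribution with n=8, p=0.22:
E[X] = 1.7600

This is the expected (average) value of X.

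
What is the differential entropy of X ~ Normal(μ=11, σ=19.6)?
4.3945 nats

We have X ~ Normal(μ=11, σ=19.6).

The differential entropy measures the uncertainty or information content of the distribution.

For a Normal distribution with μ=11, σ=19.6:
h(X) = 4.3945 nats

(In bits, this would be 6.3399 bits.)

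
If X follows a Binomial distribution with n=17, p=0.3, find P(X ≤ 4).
0.388690

We have X ~ Binomial(n=17, p=0.3).

The CDF gives us P(X ≤ k).

Using the CDF:
P(X ≤ 4) = 0.388690

This means there's approximately a 38.9% chance that X is at most 4.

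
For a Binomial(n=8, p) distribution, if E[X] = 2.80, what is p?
p = 0.35

For a Binomial(n, p) distribution:
E[X] = n × p

Given n = 8 and E[X] = 2.80:
2.80 = 8 × p
p = 2.80 / 8 = 0.35

Verification: Binomial(8, 0.35) has E[X] = 2.80 ✓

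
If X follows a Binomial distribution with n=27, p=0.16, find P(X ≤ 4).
0.561411

We have X ~ Binomial(n=27, p=0.16).

The CDF gives us P(X ≤ k).

Using the CDF:
P(X ≤ 4) = 0.561411

This means there's approximately a 56.1% chance that X is at most 4.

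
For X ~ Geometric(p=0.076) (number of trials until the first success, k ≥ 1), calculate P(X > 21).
0.190157

We have X ~ Geometric(p=0.076) (number of trials until the first success, k ≥ 1).

P(X > 21) = 1 - P(X ≤ 21)
                = 1 - F(21)
                = 1 - 0.809843
                = 0.190157

So there's approximately a 19.0% chance that X exceeds 21.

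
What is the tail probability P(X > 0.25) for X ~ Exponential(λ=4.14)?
0.355226

We have X ~ Exponential(λ=4.14).

P(X > 0.25) = 1 - P(X ≤ 0.25)
                = 1 - F(0.25)
                = 1 - 0.644774
                = 0.355226

So there's approximately a 35.5% chance that X exceeds 0.25.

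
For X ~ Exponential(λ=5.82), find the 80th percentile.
0.2765

We have X ~ Exponential(λ=5.82).

We want to find x such that P(X ≤ x) = 0.8.

This is the 80th percentile, which means 80% of values fall below this point.

Using the inverse CDF (quantile function):
x = F⁻¹(0.8) = 0.2765

Verification: P(X ≤ 0.2765) = 0.8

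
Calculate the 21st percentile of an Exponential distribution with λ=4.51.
0.0523

We have X ~ Exponential(λ=4.51).

We want to find x such that P(X ≤ x) = 0.21.

This is the 21st percentile, which means 21% of values fall below this point.

Using the inverse CDF (quantile function):
x = F⁻¹(0.21) = 0.0523

Verification: P(X ≤ 0.0523) = 0.21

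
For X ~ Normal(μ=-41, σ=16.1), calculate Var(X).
259.2100

We have X ~ Normal(μ=-41, σ=16.1).

For a Normal distribution with μ=-41, σ=16.1:
Var(X) = 259.2100

The variance measures the spread of the distribution around the mean.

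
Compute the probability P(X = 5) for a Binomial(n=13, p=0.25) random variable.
0.125826

We have X ~ Binomial(n=13, p=0.25).

For a Binomial distribution, the PMF gives us the probability of each outcome.

Using the PMF formula:
P(X = 5) = 0.125826

Rounded to 4 decimal places: 0.1258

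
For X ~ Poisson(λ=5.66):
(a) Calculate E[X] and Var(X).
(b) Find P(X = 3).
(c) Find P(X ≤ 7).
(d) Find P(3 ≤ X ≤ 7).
(a) E[X] = 5.6600, Var(X) = 5.6600
(b) P(X = 3) = 0.105243
(c) P(X ≤ 7) = 0.789316
(d) P(3 ≤ X ≤ 7) = 0.710340

We have X ~ Poisson(λ=5.66).

(a) Moments:
E[X] = 5.6600
Var(X) = 5.6600
σ = √Var(X) = 2.3791

(b) Point probability using PMF:
P(X = 3) = 0.105243

(c) Cumulative probability using CDF:
P(X ≤ 7) = F(7) = 0.789316

(d) Range probability:
P(3 ≤ X ≤ 7) = P(X ≤ 7) - P(X ≤ 2)
                   = F(7) - F(2)
                   = 0.789316 - 0.078976
                   = 0.710340

This means approximately 71.0% of outcomes fall in the interval [3, 7].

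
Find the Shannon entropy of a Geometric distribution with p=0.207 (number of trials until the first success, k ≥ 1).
2.4635 nats

We have X ~ Geometric(p=0.207) (number of trials until the first success, k ≥ 1).

The Shannon entropy measures the uncertainty or information content of the distribution.

For a Geometric distribution with p=0.207 (number of trials until the first success, k ≥ 1):
H(X) = 2.4635 nats

(In bits, this would be 3.5542 bits.)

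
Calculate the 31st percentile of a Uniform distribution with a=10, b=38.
18.6800

We have X ~ Uniform(a=10, b=38).

We want to find x such that P(X ≤ x) = 0.31.

This is the 31st percentile, which means 31% of values fall below this point.

Using the inverse CDF (quantile function):
x = F⁻¹(0.31) = 18.6800

Verification: P(X ≤ 18.6800) = 0.31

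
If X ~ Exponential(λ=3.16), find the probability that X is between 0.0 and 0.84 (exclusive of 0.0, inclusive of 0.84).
0.929659

We have X ~ Exponential(λ=3.16).

To find P(0.0 < X ≤ 0.84), we use:
P(0.0 < X ≤ 0.84) = P(X ≤ 0.84) - P(X ≤ 0.0)
                 = F(0.84) - F(0.0)
                 = 0.929659 - 0.000000
                 = 0.929659

So there's approximately a 93.0% chance that X falls in this range.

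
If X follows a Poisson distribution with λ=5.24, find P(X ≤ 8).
0.915108

We have X ~ Poisson(λ=5.24).

The CDF gives us P(X ≤ k).

Using the CDF:
P(X ≤ 8) = 0.915108

This means there's approximately a 91.5% chance that X is at most 8.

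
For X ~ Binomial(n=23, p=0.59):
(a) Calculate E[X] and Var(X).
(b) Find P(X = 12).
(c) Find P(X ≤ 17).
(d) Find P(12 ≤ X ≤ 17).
(a) E[X] = 13.5700, Var(X) = 5.5637
(b) P(X = 12) = 0.132388
(c) P(X ≤ 17) = 0.955729
(d) P(12 ≤ X ≤ 17) = 0.766272

We have X ~ Binomial(n=23, p=0.59).

(a) Moments:
E[X] = 13.5700
Var(X) = 5.5637
σ = √Var(X) = 2.3587

(b) Point probability using PMF:
P(X = 12) = 0.132388

(c) Cumulative probability using CDF:
P(X ≤ 17) = F(17) = 0.955729

(d) Range probability:
P(12 ≤ X ≤ 17) = P(X ≤ 17) - P(X ≤ 11)
                   = F(17) - F(11)
                   = 0.955729 - 0.189456
                   = 0.766272

This means approximately 76.6% of outcomes fall in the interval [12, 17].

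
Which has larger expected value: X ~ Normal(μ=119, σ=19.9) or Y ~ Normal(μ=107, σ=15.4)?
X has larger mean (119.0000 > 107.0000)

Compute the expected value for each distribution:

X ~ Normal(μ=119, σ=19.9):
E[X] = 119.0000

Y ~ Normal(μ=107, σ=15.4):
E[Y] = 107.0000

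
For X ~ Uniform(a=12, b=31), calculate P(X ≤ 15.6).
0.189474

We have X ~ Uniform(a=12, b=31).

The CDF gives us P(X ≤ k).

Using the CDF:
P(X ≤ 15.6) = 0.189474

This means there's approximately a 18.9% chance that X is at most 15.6.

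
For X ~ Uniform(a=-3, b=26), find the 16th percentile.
1.6400

We have X ~ Uniform(a=-3, b=26).

We want to find x such that P(X ≤ x) = 0.16.

This is the 16th percentile, which means 16% of values fall below this point.

Using the inverse CDF (quantile function):
x = F⁻¹(0.16) = 1.6400

Verification: P(X ≤ 1.6400) = 0.16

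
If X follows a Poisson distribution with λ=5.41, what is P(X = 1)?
0.024192

We have X ~ Poisson(λ=5.41).

For a Poisson distribution, the PMF gives us the probability of each outcome.

Using the PMF formula:
P(X = 1) = 0.024192

Rounded to 4 decimal places: 0.0242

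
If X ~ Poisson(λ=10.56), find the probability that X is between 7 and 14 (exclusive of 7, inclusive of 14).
0.710154

We have X ~ Poisson(λ=10.56).

To find P(7 < X ≤ 14), we use:
P(7 < X ≤ 14) = P(X ≤ 14) - P(X ≤ 7)
                 = F(14) - F(7)
                 = 0.884098 - 0.173944
                 = 0.710154

So there's approximately a 71.0% chance that X falls in this range.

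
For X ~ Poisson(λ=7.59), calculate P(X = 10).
0.088381

We have X ~ Poisson(λ=7.59).

For a Poisson distribution, the PMF gives us the probability of each outcome.

Using the PMF formula:
P(X = 10) = 0.088381

Rounded to 4 decimal places: 0.0884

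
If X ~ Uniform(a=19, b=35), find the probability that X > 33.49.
0.094375

We have X ~ Uniform(a=19, b=35).

P(X > 33.49) = 1 - P(X ≤ 33.49)
                = 1 - F(33.49)
                = 1 - 0.905625
                = 0.094375

So there's approximately a 9.4% chance that X exceeds 33.49.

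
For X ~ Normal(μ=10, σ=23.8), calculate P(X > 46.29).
0.063656

We have X ~ Normal(μ=10, σ=23.8).

P(X > 46.29) = 1 - P(X ≤ 46.29)
                = 1 - F(46.29)
                = 1 - 0.936344
                = 0.063656

So there's approximately a 6.4% chance that X exceeds 46.29.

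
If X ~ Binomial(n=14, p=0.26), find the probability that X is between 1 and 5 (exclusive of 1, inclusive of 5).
0.782501

We have X ~ Binomial(n=14, p=0.26).

To find P(1 < X ≤ 5), we use:
P(1 < X ≤ 5) = P(X ≤ 5) - P(X ≤ 1)
                 = F(5) - F(1)
                 = 0.869896 - 0.087395
                 = 0.782501

So there's approximately a 78.3% chance that X falls in this range.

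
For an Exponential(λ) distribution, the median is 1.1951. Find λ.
λ = 0.5800

For X ~ Exponential(λ), the CDF is F(x) = 1 - e^(-λx).
The median m satisfies F(m) = 0.5:
1 - e^(-λm) = 0.5
e^(-λm) = 0.5
λm = ln(2)
m = ln(2) / λ

Given m = 1.1951:
λ = ln(2) / 1.1951 = 0.693147 / 1.1951 = 0.5800

Verification: ln(2) / 0.5800 = 1.1951 ✓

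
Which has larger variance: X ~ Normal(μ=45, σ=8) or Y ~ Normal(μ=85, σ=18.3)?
Y has larger variance (334.8900 > 64.0000)

Compute the variance for each distribution:

X ~ Normal(μ=45, σ=8):
Var(X) = 64.0000

Y ~ Normal(μ=85, σ=18.3):
Var(Y) = 334.8900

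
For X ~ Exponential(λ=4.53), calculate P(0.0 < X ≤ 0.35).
0.795155

We have X ~ Exponential(λ=4.53).

To find P(0.0 < X ≤ 0.35), we use:
P(0.0 < X ≤ 0.35) = P(X ≤ 0.35) - P(X ≤ 0.0)
                 = F(0.35) - F(0.0)
                 = 0.795155 - 0.000000
                 = 0.795155

So there's approximately a 79.5% chance that X falls in this range.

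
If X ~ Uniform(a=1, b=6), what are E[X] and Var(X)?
E[X] = 3.5000, Var(X) = 2.0833

We have X ~ Uniform(a=1, b=6).

For a Uniform distribution with a=1, b=6:

Expected value:
E[X] = 3.5000

Variance:
Var(X) = 2.0833

Standard deviation:
σ = √Var(X) = 1.4434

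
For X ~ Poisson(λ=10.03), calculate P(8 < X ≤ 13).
0.532815

We have X ~ Poisson(λ=10.03).

To find P(8 < X ≤ 13), we use:
P(8 < X ≤ 13) = P(X ≤ 13) - P(X ≤ 8)
                 = F(13) - F(8)
                 = 0.862267 - 0.329452
                 = 0.532815

So there's approximately a 53.3% chance that X falls in this range.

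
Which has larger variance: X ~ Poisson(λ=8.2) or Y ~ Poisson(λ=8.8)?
Y has larger variance (8.8000 > 8.2000)

Compute the variance for each distribution:

X ~ Poisson(λ=8.2):
Var(X) = 8.2000

Y ~ Poisson(λ=8.8):
Var(Y) = 8.8000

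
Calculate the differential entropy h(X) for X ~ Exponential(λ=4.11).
-0.4134 nats

We have X ~ Exponential(λ=4.11).

The differential entropy measures the uncertainty or information content of the distribution.

For an Exponential distribution with λ=4.11:
h(X) = -0.4134 nats

(In bits, this would be -0.5964 bits.)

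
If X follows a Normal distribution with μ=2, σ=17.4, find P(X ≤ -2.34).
0.401516

We have X ~ Normal(μ=2, σ=17.4).

The CDF gives us P(X ≤ k).

Using the CDF:
P(X ≤ -2.34) = 0.401516

This means there's approximately a 40.2% chance that X is at most -2.34.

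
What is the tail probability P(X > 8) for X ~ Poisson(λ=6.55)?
0.214402

We have X ~ Poisson(λ=6.55).

P(X > 8) = 1 - P(X ≤ 8)
                = 1 - F(8)
                = 1 - 0.785598
                = 0.214402

So there's approximately a 21.4% chance that X exceeds 8.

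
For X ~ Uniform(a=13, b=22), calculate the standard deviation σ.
2.5981

We have X ~ Uniform(a=13, b=22).

For a Uniform distribution with a=13, b=22:
σ = √Var(X) = 2.5981

The standard deviation is the square root of the variance.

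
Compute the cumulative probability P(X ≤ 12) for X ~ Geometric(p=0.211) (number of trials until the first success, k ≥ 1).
0.941800

We have X ~ Geometric(p=0.211) (number of trials until the first success, k ≥ 1).

The CDF gives us P(X ≤ k).

Using the CDF:
P(X ≤ 12) = 0.941800

This means there's approximately a 94.2% chance that X is at most 12.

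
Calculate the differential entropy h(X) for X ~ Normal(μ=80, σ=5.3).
3.0866 nats

We have X ~ Normal(μ=80, σ=5.3).

The differential entropy measures the uncertainty or information content of the distribution.

For a Normal distribution with μ=80, σ=5.3:
h(X) = 3.0866 nats

(In bits, this would be 4.4531 bits.)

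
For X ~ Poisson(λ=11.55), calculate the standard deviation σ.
3.3985

We have X ~ Poisson(λ=11.55).

For a Poisson distribution with λ=11.55:
σ = √Var(X) = 3.3985

The standard deviation is the square root of the variance.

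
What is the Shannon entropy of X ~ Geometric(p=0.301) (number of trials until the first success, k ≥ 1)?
2.0323 nats

We have X ~ Geometric(p=0.301) (number of trials until the first success, k ≥ 1).

The Shannon entropy measures the uncertainty or information content of the distribution.

For a Geometric distribution with p=0.301 (number of trials until the first success, k ≥ 1):
H(X) = 2.0323 nats

(In bits, this would be 2.9319 bits.)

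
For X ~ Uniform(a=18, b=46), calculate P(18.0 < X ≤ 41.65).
0.844643

We have X ~ Uniform(a=18, b=46).

To find P(18.0 < X ≤ 41.65), we use:
P(18.0 < X ≤ 41.65) = P(X ≤ 41.65) - P(X ≤ 18.0)
                 = F(41.65) - F(18.0)
                 = 0.844643 - 0.000000
                 = 0.844643

So there's approximately a 84.5% chance that X falls in this range.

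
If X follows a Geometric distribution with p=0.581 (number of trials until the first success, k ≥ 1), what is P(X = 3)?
0.102001

We have X ~ Geometric(p=0.581) (number of trials until the first success, k ≥ 1).

For a Geometric distribution, the PMF gives us the probability of each outcome.

Using the PMF formula:
P(X = 3) = 0.102001

Rounded to 4 decimal places: 0.1020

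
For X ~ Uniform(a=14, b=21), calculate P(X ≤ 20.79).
0.970000

We have X ~ Uniform(a=14, b=21).

The CDF gives us P(X ≤ k).

Using the CDF:
P(X ≤ 20.79) = 0.970000

This means there's approximately a 97.0% chance that X is at most 20.79.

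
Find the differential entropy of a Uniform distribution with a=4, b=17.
2.5649 nats

We have X ~ Uniform(a=4, b=17).

The differential entropy measures the uncertainty or information content of the distribution.

For a Uniform distribution with a=4, b=17:
h(X) = 2.5649 nats

(In bits, this would be 3.7004 bits.)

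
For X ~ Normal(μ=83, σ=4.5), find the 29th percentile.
80.5098

We have X ~ Normal(μ=83, σ=4.5).

We want to find x such that P(X ≤ x) = 0.29.

This is the 29th percentile, which means 29% of values fall below this point.

Using the inverse CDF (quantile function):
x = F⁻¹(0.29) = 80.5098

Verification: P(X ≤ 80.5098) = 0.29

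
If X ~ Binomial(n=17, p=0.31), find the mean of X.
5.2700

We have X ~ Binomial(n=17, p=0.31).

For a Binomial distribution with n=17, p=0.31:
E[X] = 5.2700

This is the expected (average) value of X.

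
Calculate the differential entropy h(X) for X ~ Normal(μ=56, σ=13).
3.9839 nats

We have X ~ Normal(μ=56, σ=13).

The differential entropy measures the uncertainty or information content of the distribution.

For a Normal distribution with μ=56, σ=13:
h(X) = 3.9839 nats

(In bits, this would be 5.7475 bits.)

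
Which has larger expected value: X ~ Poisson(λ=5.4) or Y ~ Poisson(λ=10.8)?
Y has larger mean (10.8000 > 5.4000)

Compute the expected value for each distribution:

X ~ Poisson(λ=5.4):
E[X] = 5.4000

Y ~ Poisson(λ=10.8):
E[Y] = 10.8000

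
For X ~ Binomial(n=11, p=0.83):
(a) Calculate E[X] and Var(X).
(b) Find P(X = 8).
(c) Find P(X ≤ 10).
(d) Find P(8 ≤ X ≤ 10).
(a) E[X] = 9.1300, Var(X) = 1.5521
(b) P(X = 8) = 0.182581
(c) P(X ≤ 10) = 0.871217
(d) P(8 ≤ X ≤ 10) = 0.769872

We have X ~ Binomial(n=11, p=0.83).

(a) Moments:
E[X] = 9.1300
Var(X) = 1.5521
σ = √Var(X) = 1.2458

(b) Point probability using PMF:
P(X = 8) = 0.182581

(c) Cumulative probability using CDF:
P(X ≤ 10) = F(10) = 0.871217

(d) Range probability:
P(8 ≤ X ≤ 10) = P(X ≤ 10) - P(X ≤ 7)
                   = F(10) - F(7)
                   = 0.871217 - 0.101344
                   = 0.769872

This means approximately 77.0% of outcomes fall in the interval [8, 10].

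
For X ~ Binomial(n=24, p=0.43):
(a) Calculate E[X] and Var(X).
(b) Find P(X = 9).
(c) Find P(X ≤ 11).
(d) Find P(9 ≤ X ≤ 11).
(a) E[X] = 10.3200, Var(X) = 5.8824
(b) P(X = 9) = 0.143147
(c) P(X ≤ 11) = 0.688869
(d) P(9 ≤ X ≤ 11) = 0.460652

We have X ~ Binomial(n=24, p=0.43).

(a) Moments:
E[X] = 10.3200
Var(X) = 5.8824
σ = √Var(X) = 2.4254

(b) Point probability using PMF:
P(X = 9) = 0.143147

(c) Cumulative probability using CDF:
P(X ≤ 11) = F(11) = 0.688869

(d) Range probability:
P(9 ≤ X ≤ 11) = P(X ≤ 11) - P(X ≤ 8)
                   = F(11) - F(8)
                   = 0.688869 - 0.228217
                   = 0.460652

This means approximately 46.1% of outcomes fall in the interval [9, 11].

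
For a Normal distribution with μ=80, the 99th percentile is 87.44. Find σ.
σ = 3.1981

For X ~ Normal(μ, σ), the p-th percentile satisfies x = μ + z_p × σ,
where z_p = Φ⁻¹(p) is the standard normal quantile.

Step 1: z_{0.99} = Φ⁻¹(0.99) = 2.3263

Step 2: Solve for σ:
87.44 = 80 + 2.3263 × σ
σ = (87.44 - 80) / 2.3263
σ = 7.44 / 2.3263
σ = 3.1981

Verification: μ + z × σ = 80 + 2.3263 × 3.1981 = 87.44 ✓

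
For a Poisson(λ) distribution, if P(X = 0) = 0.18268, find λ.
λ = 1.7000

For a Poisson(λ) distribution, the PMF at 0 is:
P(X = 0) = λ^0 e^(-λ) / 0! = e^(-λ)

Given P(X = 0) = 0.18268:
e^(-λ) = 0.18268
-λ = ln(0.18268)
λ = -ln(0.18268) = 1.7000

Verification: e^(-1.7000) = 0.18268 ✓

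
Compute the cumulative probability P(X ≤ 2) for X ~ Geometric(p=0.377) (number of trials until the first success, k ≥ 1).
0.611871

We have X ~ Geometric(p=0.377) (number of trials until the first success, k ≥ 1).

The CDF gives us P(X ≤ k).

Using the CDF:
P(X ≤ 2) = 0.611871

This means there's approximately a 61.2% chance that X is at most 2.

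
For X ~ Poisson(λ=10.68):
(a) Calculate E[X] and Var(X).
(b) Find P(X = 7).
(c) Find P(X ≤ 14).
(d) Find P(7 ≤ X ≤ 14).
(a) E[X] = 10.6800, Var(X) = 10.6800
(b) P(X = 7) = 0.072327
(c) P(X ≤ 14) = 0.876294
(d) P(7 ≤ X ≤ 14) = 0.783538

We have X ~ Poisson(λ=10.68).

(a) Moments:
E[X] = 10.6800
Var(X) = 10.6800
σ = √Var(X) = 3.2680

(b) Point probability using PMF:
P(X = 7) = 0.072327

(c) Cumulative probability using CDF:
P(X ≤ 14) = F(14) = 0.876294

(d) Range probability:
P(7 ≤ X ≤ 14) = P(X ≤ 14) - P(X ≤ 6)
                   = F(14) - F(6)
                   = 0.876294 - 0.092757
                   = 0.783538

This means approximately 78.4% of outcomes fall in the interval [7, 14].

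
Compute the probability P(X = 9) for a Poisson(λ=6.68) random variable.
0.091651

We have X ~ Poisson(λ=6.68).

For a Poisson distribution, the PMF gives us the probability of each outcome.

Using the PMF formula:
P(X = 9) = 0.091651

Rounded to 4 decimal places: 0.0917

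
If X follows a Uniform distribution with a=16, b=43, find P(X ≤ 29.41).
0.496667

We have X ~ Uniform(a=16, b=43).

The CDF gives us P(X ≤ k).

Using the CDF:
P(X ≤ 29.41) = 0.496667

This means there's approximately a 49.7% chance that X is at most 29.41.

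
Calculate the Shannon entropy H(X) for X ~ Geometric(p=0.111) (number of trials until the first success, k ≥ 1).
3.1405 nats

We have X ~ Geometric(p=0.111) (number of trials until the first success, k ≥ 1).

The Shannon entropy measures the uncertainty or information content of the distribution.

For a Geometric distribution with p=0.111 (number of trials until the first success, k ≥ 1):
H(X) = 3.1405 nats

(In bits, this would be 4.5309 bits.)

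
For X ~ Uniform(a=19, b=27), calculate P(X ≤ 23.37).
0.546250

We have X ~ Uniform(a=19, b=27).

The CDF gives us P(X ≤ k).

Using the CDF:
P(X ≤ 23.37) = 0.546250

This means there's approximately a 54.6% chance that X is at most 23.37.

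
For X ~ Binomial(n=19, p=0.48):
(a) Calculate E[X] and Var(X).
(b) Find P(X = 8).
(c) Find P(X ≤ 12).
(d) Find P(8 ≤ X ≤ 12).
(a) E[X] = 9.1200, Var(X) = 4.7424
(b) P(X = 8) = 0.160098
(c) P(X ≤ 12) = 0.940282
(d) P(8 ≤ X ≤ 12) = 0.710861

We have X ~ Binomial(n=19, p=0.48).

(a) Moments:
E[X] = 9.1200
Var(X) = 4.7424
σ = √Var(X) = 2.1777

(b) Point probability using PMF:
P(X = 8) = 0.160098

(c) Cumulative probability using CDF:
P(X ≤ 12) = F(12) = 0.940282

(d) Range probability:
P(8 ≤ X ≤ 12) = P(X ≤ 12) - P(X ≤ 7)
                   = F(12) - F(7)
                   = 0.940282 - 0.229421
                   = 0.710861

This means approximately 71.1% of outcomes fall in the interval [8, 12].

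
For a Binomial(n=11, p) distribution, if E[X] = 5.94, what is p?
p = 0.54

For a Binomial(n, p) distribution:
E[X] = n × p

Given n = 11 and E[X] = 5.94:
5.94 = 11 × p
p = 5.94 / 11 = 0.54

Verification: Binomial(11, 0.54) has E[X] = 5.94 ✓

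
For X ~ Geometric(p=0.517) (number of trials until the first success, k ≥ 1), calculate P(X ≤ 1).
0.517000

We have X ~ Geometric(p=0.517) (number of trials until the first success, k ≥ 1).

The CDF gives us P(X ≤ k).

Using the CDF:
P(X ≤ 1) = 0.517000

This means there's approximately a 51.7% chance that X is at most 1.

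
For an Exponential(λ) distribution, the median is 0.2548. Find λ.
λ = 2.7204

For X ~ Exponential(λ), the CDF is F(x) = 1 - e^(-λx).
The median m satisfies F(m) = 0.5:
1 - e^(-λm) = 0.5
e^(-λm) = 0.5
λm = ln(2)
m = ln(2) / λ

Given m = 0.2548:
λ = ln(2) / 0.2548 = 0.693147 / 0.2548 = 2.7204

Verification: ln(2) / 2.7204 = 0.2548 ✓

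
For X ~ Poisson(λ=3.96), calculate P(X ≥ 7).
0.106548

We have X ~ Poisson(λ=3.96).

For discrete distributions, P(X ≥ 7) = 1 - P(X ≤ 6).

P(X ≤ 6) = 0.893452
P(X ≥ 7) = 1 - 0.893452 = 0.106548

So there's approximately a 10.7% chance that X is at least 7.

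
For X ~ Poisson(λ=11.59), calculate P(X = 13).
0.101235

We have X ~ Poisson(λ=11.59).

For a Poisson distribution, the PMF gives us the probability of each outcome.

Using the PMF formula:
P(X = 13) = 0.101235

Rounded to 4 decimal places: 0.1012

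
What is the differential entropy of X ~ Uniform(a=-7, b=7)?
2.6391 nats

We have X ~ Uniform(a=-7, b=7).

The differential entropy measures the uncertainty or information content of the distribution.

For a Uniform distribution with a=-7, b=7:
h(X) = 2.6391 nats

(In bits, this would be 3.8074 bits.)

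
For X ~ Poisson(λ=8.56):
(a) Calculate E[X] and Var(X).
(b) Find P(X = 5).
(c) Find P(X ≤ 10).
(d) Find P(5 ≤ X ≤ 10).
(a) E[X] = 8.5600, Var(X) = 8.5600
(b) P(X = 5) = 0.073388
(c) P(X ≤ 10) = 0.756704
(d) P(5 ≤ X ≤ 10) = 0.684954

We have X ~ Poisson(λ=8.56).

(a) Moments:
E[X] = 8.5600
Var(X) = 8.5600
σ = √Var(X) = 2.9257

(b) Point probability using PMF:
P(X = 5) = 0.073388

(c) Cumulative probability using CDF:
P(X ≤ 10) = F(10) = 0.756704

(d) Range probability:
P(5 ≤ X ≤ 10) = P(X ≤ 10) - P(X ≤ 4)
                   = F(10) - F(4)
                   = 0.756704 - 0.071751
                   = 0.684954

This means approximately 68.5% of outcomes fall in the interval [5, 10].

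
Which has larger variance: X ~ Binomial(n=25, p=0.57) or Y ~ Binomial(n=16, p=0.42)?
X has larger variance (6.1275 > 3.8976)

Compute the variance for each distribution:

X ~ Binomial(n=25, p=0.57):
Var(X) = 6.1275

Y ~ Binomial(n=16, p=0.42):
Var(Y) = 3.8976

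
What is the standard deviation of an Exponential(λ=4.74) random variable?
0.2110

We have X ~ Exponential(λ=4.74).

For an Exponential distribution with λ=4.74:
σ = √Var(X) = 0.2110

The standard deviation is the square root of the variance.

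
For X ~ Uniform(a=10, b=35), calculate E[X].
22.5000

We have X ~ Uniform(a=10, b=35).

For a Uniform distribution with a=10, b=35:
E[X] = 22.5000

This is the expected (average) value of X.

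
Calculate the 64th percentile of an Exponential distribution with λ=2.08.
0.4912

We have X ~ Exponential(λ=2.08).

We want to find x such that P(X ≤ x) = 0.64.

This is the 64th percentile, which means 64% of values fall below this point.

Using the inverse CDF (quantile function):
x = F⁻¹(0.64) = 0.4912

Verification: P(X ≤ 0.4912) = 0.64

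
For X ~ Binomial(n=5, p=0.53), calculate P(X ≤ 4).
0.958180

We have X ~ Binomial(n=5, p=0.53).

The CDF gives us P(X ≤ k).

Using the CDF:
P(X ≤ 4) = 0.958180

This means there's approximately a 95.8% chance that X is at most 4.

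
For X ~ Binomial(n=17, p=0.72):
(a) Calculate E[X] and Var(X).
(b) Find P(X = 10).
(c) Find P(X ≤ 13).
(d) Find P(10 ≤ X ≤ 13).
(a) E[X] = 12.2400, Var(X) = 3.4272
(b) P(X = 10) = 0.098244
(c) P(X ≤ 13) = 0.743989
(d) P(10 ≤ X ≤ 13) = 0.670126

We have X ~ Binomial(n=17, p=0.72).

(a) Moments:
E[X] = 12.2400
Var(X) = 3.4272
σ = √Var(X) = 1.8513

(b) Point probability using PMF:
P(X = 10) = 0.098244

(c) Cumulative probability using CDF:
P(X ≤ 13) = F(13) = 0.743989

(d) Range probability:
P(10 ≤ X ≤ 13) = P(X ≤ 13) - P(X ≤ 9)
                   = F(13) - F(9)
                   = 0.743989 - 0.073862
                   = 0.670126

This means approximately 67.0% of outcomes fall in the interval [10, 13].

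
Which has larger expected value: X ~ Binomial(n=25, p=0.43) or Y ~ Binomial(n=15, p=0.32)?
X has larger mean (10.7500 > 4.8000)

Compute the expected value for each distribution:

X ~ Binomial(n=25, p=0.43):
E[X] = 10.7500

Y ~ Binomial(n=15, p=0.32):
E[Y] = 4.8000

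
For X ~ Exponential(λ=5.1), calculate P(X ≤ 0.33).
0.814184

We have X ~ Exponential(λ=5.1).

The CDF gives us P(X ≤ k).

Using the CDF:
P(X ≤ 0.33) = 0.814184

This means there's approximately a 81.4% chance that X is at most 0.33.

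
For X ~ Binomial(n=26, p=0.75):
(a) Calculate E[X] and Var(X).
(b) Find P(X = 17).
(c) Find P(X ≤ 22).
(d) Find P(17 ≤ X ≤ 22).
(a) E[X] = 19.5000, Var(X) = 4.8750
(b) P(X = 17) = 0.089596
(c) P(X ≤ 22) = 0.919812
(d) P(17 ≤ X ≤ 22) = 0.828957

We have X ~ Binomial(n=26, p=0.75).

(a) Moments:
E[X] = 19.5000
Var(X) = 4.8750
σ = √Var(X) = 2.2079

(b) Point probability using PMF:
P(X = 17) = 0.089596

(c) Cumulative probability using CDF:
P(X ≤ 22) = F(22) = 0.919812

(d) Range probability:
P(17 ≤ X ≤ 22) = P(X ≤ 22) - P(X ≤ 16)
                   = F(22) - F(16)
                   = 0.919812 - 0.090856
                   = 0.828957

This means approximately 82.9% of outcomes fall in the interval [17, 22].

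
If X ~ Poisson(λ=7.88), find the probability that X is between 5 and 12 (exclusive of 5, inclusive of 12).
0.739328

We have X ~ Poisson(λ=7.88).

To find P(5 < X ≤ 12), we use:
P(5 < X ≤ 12) = P(X ≤ 12) - P(X ≤ 5)
                 = F(12) - F(5)
                 = 0.941806 - 0.202477
                 = 0.739328

So there's approximately a 73.9% chance that X falls in this range.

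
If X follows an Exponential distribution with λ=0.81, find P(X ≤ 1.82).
0.771038

We have X ~ Exponential(λ=0.81).

The CDF gives us P(X ≤ k).

Using the CDF:
P(X ≤ 1.82) = 0.771038

This means there's approximately a 77.1% chance that X is at most 1.82.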